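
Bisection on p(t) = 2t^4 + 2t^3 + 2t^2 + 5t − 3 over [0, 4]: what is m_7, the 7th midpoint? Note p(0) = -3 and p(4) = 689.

0.46875

t = 2 gives p = 63, positive; keep [0, 2]
t = 1 gives p = 8, positive; keep [0, 1]
t = 0.5 gives p = 0.375, positive; keep [0, 0.5]
t = 0.25 gives p = -1.5859, negative; keep [0.25, 0.5]
t = 0.375 gives p = -0.6987, negative; keep [0.375, 0.5]
t = 0.4375 gives p = -0.1889, negative; keep [0.4375, 0.5]
t = 0.46875 gives p = 0.0858, positive; keep [0.4375, 0.46875]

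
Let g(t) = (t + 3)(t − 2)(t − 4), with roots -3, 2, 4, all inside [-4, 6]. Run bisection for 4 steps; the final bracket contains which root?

m = 1, g(m) = 12 (+); new bracket [-4, 1]
m = -1.5, g(m) = 28.875 (+); new bracket [-4, -1.5]
m = -2.75, g(m) = 8.015625 (+); new bracket [-4, -2.75]
m = -3.375, g(m) = -14.8652 (−); new bracket [-3.375, -2.75]

-3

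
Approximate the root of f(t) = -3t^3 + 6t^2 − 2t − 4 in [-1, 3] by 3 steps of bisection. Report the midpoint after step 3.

-0.5

f(1) = -3 < 0, so the root lies in [-1, 1]
f(0) = -4 < 0, so the root lies in [-1, 0]
f(-0.5) = -1.125 < 0, so the root lies in [-1, -0.5]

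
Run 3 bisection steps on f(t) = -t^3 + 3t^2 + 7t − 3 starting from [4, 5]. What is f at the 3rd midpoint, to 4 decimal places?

t = 4.5 gives f = -1.875, negative; keep [4, 4.5]
t = 4.25 gives f = 4.171875, positive; keep [4.25, 4.5]
t = 4.375 gives f = 1.306641, positive; keep [4.375, 4.5]

1.3066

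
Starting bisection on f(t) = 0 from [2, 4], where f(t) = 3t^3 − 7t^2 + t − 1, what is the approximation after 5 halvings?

2.3125

f(3) = 20 > 0, so the root lies in [2, 3]
f(2.5) = 4.625 > 0, so the root lies in [2, 2.5]
f(2.25) = -0.015625 < 0, so the root lies in [2.25, 2.5]
f(2.375) = 2.0801 > 0, so the root lies in [2.25, 2.375]
f(2.3125) = 0.9783 > 0, so the root lies in [2.25, 2.3125]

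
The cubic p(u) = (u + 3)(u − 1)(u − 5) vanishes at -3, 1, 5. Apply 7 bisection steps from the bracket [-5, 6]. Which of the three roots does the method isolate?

-3

midpoint 0.5: p = 7.875 > 0 → [-5, 0.5]
midpoint -2.25: p = 17.671875 > 0 → [-5, -2.25]
midpoint -3.625: p = -24.931641 < 0 → [-3.625, -2.25]
midpoint -2.9375: p = 1.9534 > 0 → [-3.625, -2.9375]
midpoint -3.28125: p = -9.9715 < 0 → [-3.28125, -2.9375]
midpoint -3.109375: p = -3.6449 < 0 → [-3.109375, -2.9375]
midpoint -3.0234375: p = -0.7566 < 0 → [-3.0234375, -2.9375]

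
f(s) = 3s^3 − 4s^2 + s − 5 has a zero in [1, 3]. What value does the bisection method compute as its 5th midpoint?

midpoint 2: f = 5 > 0 → [1, 2]
midpoint 1.5: f = -2.375 < 0 → [1.5, 2]
midpoint 1.75: f = 0.578125 > 0 → [1.5, 1.75]
midpoint 1.625: f = -1.0645 < 0 → [1.625, 1.75]
midpoint 1.6875: f = -0.2869 < 0 → [1.6875, 1.75]

1.6875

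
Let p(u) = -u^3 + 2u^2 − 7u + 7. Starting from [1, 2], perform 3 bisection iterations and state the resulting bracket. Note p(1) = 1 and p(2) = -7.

[1.125, 1.25]

midpoint 1.5: p = -2.375 < 0 → [1, 1.5]
midpoint 1.25: p = -0.578125 < 0 → [1, 1.25]
midpoint 1.125: p = 0.232422 > 0 → [1.125, 1.25]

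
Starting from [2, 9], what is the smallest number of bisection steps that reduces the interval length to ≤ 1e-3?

Width after n steps is 7/2^n. Need 2^n ≥ 7/1e-3 = 7000.
2^12 = 4096 < 7000 ≤ 2^13 = 8192, so n = 13.

13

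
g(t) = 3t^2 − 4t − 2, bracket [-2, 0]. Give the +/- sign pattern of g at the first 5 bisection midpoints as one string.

++--+

t = -1 gives g = 5, positive; keep [-1, 0]
t = -0.5 gives g = 0.75, positive; keep [-0.5, 0]
t = -0.25 gives g = -0.8125, negative; keep [-0.5, -0.25]
t = -0.375 gives g = -0.0781, negative; keep [-0.5, -0.375]
t = -0.4375 gives g = 0.3242, positive; keep [-0.4375, -0.375]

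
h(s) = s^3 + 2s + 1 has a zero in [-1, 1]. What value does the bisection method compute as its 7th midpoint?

s = 0 gives h = 1, positive; keep [-1, 0]
s = -0.5 gives h = -0.125, negative; keep [-0.5, 0]
s = -0.25 gives h = 0.484375, positive; keep [-0.5, -0.25]
s = -0.375 gives h = 0.1973, positive; keep [-0.5, -0.375]
s = -0.4375 gives h = 0.0413, positive; keep [-0.5, -0.4375]
s = -0.46875 gives h = -0.0405, negative; keep [-0.46875, -0.4375]
s = -0.453125 gives h = 0.0007, positive; keep [-0.46875, -0.453125]

-0.453125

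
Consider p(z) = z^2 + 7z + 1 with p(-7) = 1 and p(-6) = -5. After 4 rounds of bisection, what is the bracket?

[-6.875, -6.8125]

midpoint -6.5: p = -2.25 < 0 → [-7, -6.5]
midpoint -6.75: p = -0.6875 < 0 → [-7, -6.75]
midpoint -6.875: p = 0.140625 > 0 → [-6.875, -6.75]
midpoint -6.8125: p = -0.2773 < 0 → [-6.875, -6.8125]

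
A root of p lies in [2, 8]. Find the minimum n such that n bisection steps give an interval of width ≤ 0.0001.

16

Width after n steps is 6/2^n. Need 2^n ≥ 6/0.0001 = 60000.
2^15 = 32768 < 60000 ≤ 2^16 = 65536, so n = 16.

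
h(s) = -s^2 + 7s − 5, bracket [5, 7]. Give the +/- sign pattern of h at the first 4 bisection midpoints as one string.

+--+

m = 6, h(m) = 1 (+); new bracket [6, 7]
m = 6.5, h(m) = -1.75 (−); new bracket [6, 6.5]
m = 6.25, h(m) = -0.3125 (−); new bracket [6, 6.25]
m = 6.125, h(m) = 0.3594 (+); new bracket [6.125, 6.25]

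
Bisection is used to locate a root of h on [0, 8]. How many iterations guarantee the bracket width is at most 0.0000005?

24

Width after n steps is 8/2^n. Need 2^n ≥ 8/0.0000005 = 16000000.
2^23 = 8388608 < 16000000 ≤ 2^24 = 16777216, so n = 24.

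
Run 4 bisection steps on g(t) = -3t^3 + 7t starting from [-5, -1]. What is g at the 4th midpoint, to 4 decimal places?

g(-3) = 60 > 0, so the root lies in [-3, -1]
g(-2) = 10 > 0, so the root lies in [-2, -1]
g(-1.5) = -0.375 < 0, so the root lies in [-2, -1.5]
g(-1.75) = 3.8281 > 0, so the root lies in [-1.75, -1.5]

3.8281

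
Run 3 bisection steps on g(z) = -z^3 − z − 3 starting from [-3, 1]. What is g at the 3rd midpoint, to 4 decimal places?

1.8750

g(-1) = -1 < 0, so the root lies in [-3, -1]
g(-2) = 7 > 0, so the root lies in [-2, -1]
g(-1.5) = 1.875 > 0, so the root lies in [-1.5, -1]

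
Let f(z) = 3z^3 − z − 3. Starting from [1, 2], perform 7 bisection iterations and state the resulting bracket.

midpoint 1.5: f = 5.625 > 0 → [1, 1.5]
midpoint 1.25: f = 1.609375 > 0 → [1, 1.25]
midpoint 1.125: f = 0.146484 > 0 → [1, 1.125]
midpoint 1.0625: f = -0.4641 < 0 → [1.0625, 1.125]
midpoint 1.09375: f = -0.1684 < 0 → [1.09375, 1.125]
midpoint 1.109375: f = -0.0134 < 0 → [1.109375, 1.125]
midpoint 1.1171875: f = 0.0659 > 0 → [1.109375, 1.1171875]

[1.109375, 1.1171875]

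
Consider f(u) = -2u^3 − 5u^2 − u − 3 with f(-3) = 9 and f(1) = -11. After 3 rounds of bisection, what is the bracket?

[-3, -2.5]

m = -1, f(m) = -5 (−); new bracket [-3, -1]
m = -2, f(m) = -5 (−); new bracket [-3, -2]
m = -2.5, f(m) = -0.5 (−); new bracket [-3, -2.5]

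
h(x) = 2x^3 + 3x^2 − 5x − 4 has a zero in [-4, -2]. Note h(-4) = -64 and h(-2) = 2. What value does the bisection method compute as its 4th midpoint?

-2.125

m = -3, h(m) = -16 (−); new bracket [-3, -2]
m = -2.5, h(m) = -4 (−); new bracket [-2.5, -2]
m = -2.25, h(m) = -0.34375 (−); new bracket [-2.25, -2]
m = -2.125, h(m) = 0.9805 (+); new bracket [-2.25, -2.125]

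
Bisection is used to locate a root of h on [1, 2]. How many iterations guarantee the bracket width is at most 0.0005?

Width after n steps is 1/2^n. Need 2^n ≥ 1/0.0005 = 2000.
2^10 = 1024 < 2000 ≤ 2^11 = 2048, so n = 11.

11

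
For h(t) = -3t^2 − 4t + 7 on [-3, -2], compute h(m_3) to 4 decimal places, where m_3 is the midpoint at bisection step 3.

m = -2.5, h(m) = -1.75 (−); new bracket [-2.5, -2]
m = -2.25, h(m) = 0.8125 (+); new bracket [-2.5, -2.25]
m = -2.375, h(m) = -0.421875 (−); new bracket [-2.375, -2.25]

-0.4219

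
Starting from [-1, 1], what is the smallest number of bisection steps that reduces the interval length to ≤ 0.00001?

18

Width after n steps is 2/2^n. Need 2^n ≥ 2/0.00001 = 200000.
2^17 = 131072 < 200000 ≤ 2^18 = 262144, so n = 18.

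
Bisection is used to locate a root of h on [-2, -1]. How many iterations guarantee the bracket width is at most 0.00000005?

Width after n steps is 1/2^n. Need 2^n ≥ 1/0.00000005 = 20000000.
2^24 = 16777216 < 20000000 ≤ 2^25 = 33554432, so n = 25.

25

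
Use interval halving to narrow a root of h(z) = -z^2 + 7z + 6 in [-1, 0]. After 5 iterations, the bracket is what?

[-0.78125, -0.75]

z = -0.5 gives h = 2.25, positive; keep [-1, -0.5]
z = -0.75 gives h = 0.1875, positive; keep [-1, -0.75]
z = -0.875 gives h = -0.890625, negative; keep [-0.875, -0.75]
z = -0.8125 gives h = -0.3477, negative; keep [-0.8125, -0.75]
z = -0.78125 gives h = -0.0791, negative; keep [-0.78125, -0.75]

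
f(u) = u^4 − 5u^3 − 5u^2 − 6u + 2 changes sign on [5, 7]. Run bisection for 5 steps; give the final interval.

m = 6, f(m) = 2 (+); new bracket [5, 6]
m = 5.5, f(m) = -99.0625 (−); new bracket [5.5, 6]
m = 5.75, f(m) = -55.230469 (−); new bracket [5.75, 6]
m = 5.875, f(m) = -28.3962 (−); new bracket [5.875, 6]
m = 5.9375, f(m) = -13.657 (−); new bracket [5.9375, 6]

[5.9375, 6]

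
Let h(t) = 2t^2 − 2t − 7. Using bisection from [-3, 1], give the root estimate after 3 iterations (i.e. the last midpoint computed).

-1.5

midpoint -1: h = -3 < 0 → [-3, -1]
midpoint -2: h = 5 > 0 → [-2, -1]
midpoint -1.5: h = 0.5 > 0 → [-1.5, -1]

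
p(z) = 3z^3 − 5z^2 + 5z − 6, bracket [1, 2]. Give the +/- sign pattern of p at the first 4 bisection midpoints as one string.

p(1.5) = 0.375 > 0, so the root lies in [1, 1.5]
p(1.25) = -1.703125 < 0, so the root lies in [1.25, 1.5]
p(1.375) = -0.779297 < 0, so the root lies in [1.375, 1.5]
p(1.4375) = -0.2332 < 0, so the root lies in [1.4375, 1.5]

+---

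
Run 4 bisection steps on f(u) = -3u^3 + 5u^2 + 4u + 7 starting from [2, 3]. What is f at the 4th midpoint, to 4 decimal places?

midpoint 2.5: f = 1.375 > 0 → [2.5, 3]
midpoint 2.75: f = -6.578125 < 0 → [2.5, 2.75]
midpoint 2.625: f = -2.310547 < 0 → [2.5, 2.625]
midpoint 2.5625: f = -0.3972 < 0 → [2.5, 2.5625]

-0.3972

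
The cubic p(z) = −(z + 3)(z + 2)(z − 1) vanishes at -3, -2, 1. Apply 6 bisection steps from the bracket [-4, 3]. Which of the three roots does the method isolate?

m = -0.5, p(m) = 5.625 (+); new bracket [-0.5, 3]
m = 1.25, p(m) = -3.453125 (−); new bracket [-0.5, 1.25]
m = 0.375, p(m) = 5.009766 (+); new bracket [0.375, 1.25]
m = 0.8125, p(m) = 2.0105 (+); new bracket [0.8125, 1.25]
m = 1.03125, p(m) = -0.3819 (−); new bracket [0.8125, 1.03125]
m = 0.921875, p(m) = 0.8953 (+); new bracket [0.921875, 1.03125]

1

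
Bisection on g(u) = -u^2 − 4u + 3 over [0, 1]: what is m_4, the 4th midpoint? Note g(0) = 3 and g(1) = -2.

0.6875

g(0.5) = 0.75 > 0, so the root lies in [0.5, 1]
g(0.75) = -0.5625 < 0, so the root lies in [0.5, 0.75]
g(0.625) = 0.109375 > 0, so the root lies in [0.625, 0.75]
g(0.6875) = -0.2227 < 0, so the root lies in [0.625, 0.6875]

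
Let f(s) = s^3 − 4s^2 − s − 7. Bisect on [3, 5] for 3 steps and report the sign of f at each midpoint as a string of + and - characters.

--+

m = 4, f(m) = -11 (−); new bracket [4, 5]
m = 4.5, f(m) = -1.375 (−); new bracket [4.5, 5]
m = 4.75, f(m) = 5.171875 (+); new bracket [4.5, 4.75]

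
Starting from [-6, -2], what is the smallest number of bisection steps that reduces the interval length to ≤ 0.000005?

Width after n steps is 4/2^n. Need 2^n ≥ 4/0.000005 = 800000.
2^19 = 524288 < 800000 ≤ 2^20 = 1048576, so n = 20.

20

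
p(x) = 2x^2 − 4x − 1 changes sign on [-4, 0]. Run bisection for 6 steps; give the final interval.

m = -2, p(m) = 15 (+); new bracket [-2, 0]
m = -1, p(m) = 5 (+); new bracket [-1, 0]
m = -0.5, p(m) = 1.5 (+); new bracket [-0.5, 0]
m = -0.25, p(m) = 0.125 (+); new bracket [-0.25, 0]
m = -0.125, p(m) = -0.4688 (−); new bracket [-0.25, -0.125]
m = -0.1875, p(m) = -0.1797 (−); new bracket [-0.25, -0.1875]

[-0.25, -0.1875]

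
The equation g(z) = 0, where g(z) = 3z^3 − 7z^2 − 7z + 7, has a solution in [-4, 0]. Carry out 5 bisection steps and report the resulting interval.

[-1.25, -1.125]

midpoint -2: g = -31 < 0 → [-2, 0]
midpoint -1: g = 4 > 0 → [-2, -1]
midpoint -1.5: g = -8.375 < 0 → [-1.5, -1]
midpoint -1.25: g = -1.0469 < 0 → [-1.25, -1]
midpoint -1.125: g = 1.7441 > 0 → [-1.25, -1.125]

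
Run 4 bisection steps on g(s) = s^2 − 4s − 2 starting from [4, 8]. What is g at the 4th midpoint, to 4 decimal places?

-0.9375

midpoint 6: g = 10 > 0 → [4, 6]
midpoint 5: g = 3 > 0 → [4, 5]
midpoint 4.5: g = 0.25 > 0 → [4, 4.5]
midpoint 4.25: g = -0.9375 < 0 → [4.25, 4.5]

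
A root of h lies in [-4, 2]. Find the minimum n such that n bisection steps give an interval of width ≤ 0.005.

Width after n steps is 6/2^n. Need 2^n ≥ 6/0.005 = 1200.
2^10 = 1024 < 1200 ≤ 2^11 = 2048, so n = 11.

11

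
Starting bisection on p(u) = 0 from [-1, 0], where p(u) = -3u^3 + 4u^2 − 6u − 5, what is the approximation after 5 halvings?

m = -0.5, p(m) = -0.625 (−); new bracket [-1, -0.5]
m = -0.75, p(m) = 3.015625 (+); new bracket [-0.75, -0.5]
m = -0.625, p(m) = 1.044922 (+); new bracket [-0.625, -0.5]
m = -0.5625, p(m) = 0.1746 (+); new bracket [-0.5625, -0.5]
m = -0.53125, p(m) = -0.2338 (−); new bracket [-0.5625, -0.53125]

-0.53125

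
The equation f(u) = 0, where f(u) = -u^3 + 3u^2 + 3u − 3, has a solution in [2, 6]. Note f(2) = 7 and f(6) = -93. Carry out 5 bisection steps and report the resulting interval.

[3.5, 3.625]

midpoint 4: f = -7 < 0 → [2, 4]
midpoint 3: f = 6 > 0 → [3, 4]
midpoint 3.5: f = 1.375 > 0 → [3.5, 4]
midpoint 3.75: f = -2.2969 < 0 → [3.5, 3.75]
midpoint 3.625: f = -0.3379 < 0 → [3.5, 3.625]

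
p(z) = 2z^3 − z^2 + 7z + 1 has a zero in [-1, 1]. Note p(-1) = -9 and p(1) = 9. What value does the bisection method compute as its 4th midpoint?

-0.125

p(0) = 1 > 0, so the root lies in [-1, 0]
p(-0.5) = -3 < 0, so the root lies in [-0.5, 0]
p(-0.25) = -0.84375 < 0, so the root lies in [-0.25, 0]
p(-0.125) = 0.1055 > 0, so the root lies in [-0.25, -0.125]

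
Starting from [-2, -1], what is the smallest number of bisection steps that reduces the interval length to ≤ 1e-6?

Width after n steps is 1/2^n. Need 2^n ≥ 1/1e-6 = 1000000.
2^19 = 524288 < 1000000 ≤ 2^20 = 1048576, so n = 20.

20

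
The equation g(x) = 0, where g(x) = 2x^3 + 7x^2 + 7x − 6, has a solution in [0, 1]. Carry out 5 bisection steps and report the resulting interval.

[0.53125, 0.5625]

midpoint 0.5: g = -0.5 < 0 → [0.5, 1]
midpoint 0.75: g = 4.03125 > 0 → [0.5, 0.75]
midpoint 0.625: g = 1.597656 > 0 → [0.5, 0.625]
midpoint 0.5625: g = 0.5083 > 0 → [0.5, 0.5625]
midpoint 0.53125: g = -0.0058 < 0 → [0.53125, 0.5625]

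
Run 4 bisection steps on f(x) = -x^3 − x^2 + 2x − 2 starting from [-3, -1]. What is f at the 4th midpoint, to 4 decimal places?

1.0059

f(-2) = -2 < 0, so the root lies in [-3, -2]
f(-2.5) = 2.375 > 0, so the root lies in [-2.5, -2]
f(-2.25) = -0.171875 < 0, so the root lies in [-2.5, -2.25]
f(-2.375) = 1.0059 > 0, so the root lies in [-2.375, -2.25]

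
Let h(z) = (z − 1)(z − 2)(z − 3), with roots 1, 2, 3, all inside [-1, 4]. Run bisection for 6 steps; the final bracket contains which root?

1

m = 1.5, h(m) = 0.375 (+); new bracket [-1, 1.5]
m = 0.25, h(m) = -3.609375 (−); new bracket [0.25, 1.5]
m = 0.875, h(m) = -0.298828 (−); new bracket [0.875, 1.5]
m = 1.1875, h(m) = 0.2761 (+); new bracket [0.875, 1.1875]
m = 1.03125, h(m) = 0.0596 (+); new bracket [0.875, 1.03125]
m = 0.953125, h(m) = -0.1004 (−); new bracket [0.953125, 1.03125]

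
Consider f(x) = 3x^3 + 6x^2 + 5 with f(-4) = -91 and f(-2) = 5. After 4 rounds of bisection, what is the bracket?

[-2.375, -2.25]

midpoint -3: f = -22 < 0 → [-3, -2]
midpoint -2.5: f = -4.375 < 0 → [-2.5, -2]
midpoint -2.25: f = 1.203125 > 0 → [-2.5, -2.25]
midpoint -2.375: f = -1.3457 < 0 → [-2.375, -2.25]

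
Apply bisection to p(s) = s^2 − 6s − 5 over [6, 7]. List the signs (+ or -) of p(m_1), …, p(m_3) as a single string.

-+-

p(6.5) = -1.75 < 0, so the root lies in [6.5, 7]
p(6.75) = 0.0625 > 0, so the root lies in [6.5, 6.75]
p(6.625) = -0.859375 < 0, so the root lies in [6.625, 6.75]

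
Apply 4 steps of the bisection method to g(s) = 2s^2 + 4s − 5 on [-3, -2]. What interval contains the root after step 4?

midpoint -2.5: g = -2.5 < 0 → [-3, -2.5]
midpoint -2.75: g = -0.875 < 0 → [-3, -2.75]
midpoint -2.875: g = 0.03125 > 0 → [-2.875, -2.75]
midpoint -2.8125: g = -0.4297 < 0 → [-2.875, -2.8125]

[-2.875, -2.8125]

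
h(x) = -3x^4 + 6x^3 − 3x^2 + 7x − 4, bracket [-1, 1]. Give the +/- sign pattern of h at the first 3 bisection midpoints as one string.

h(0) = -4 < 0, so the root lies in [0, 1]
h(0.5) = -0.6875 < 0, so the root lies in [0.5, 1]
h(0.75) = 1.144531 > 0, so the root lies in [0.5, 0.75]

--+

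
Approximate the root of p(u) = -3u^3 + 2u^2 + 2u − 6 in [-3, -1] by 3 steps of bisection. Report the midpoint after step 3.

m = -2, p(m) = 22 (+); new bracket [-2, -1]
m = -1.5, p(m) = 5.625 (+); new bracket [-1.5, -1]
m = -1.25, p(m) = 0.484375 (+); new bracket [-1.25, -1]

-1.25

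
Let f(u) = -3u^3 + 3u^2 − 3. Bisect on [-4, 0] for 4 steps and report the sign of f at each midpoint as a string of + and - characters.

f(-2) = 33 > 0, so the root lies in [-2, 0]
f(-1) = 3 > 0, so the root lies in [-1, 0]
f(-0.5) = -1.875 < 0, so the root lies in [-1, -0.5]
f(-0.75) = -0.0469 < 0, so the root lies in [-1, -0.75]

++--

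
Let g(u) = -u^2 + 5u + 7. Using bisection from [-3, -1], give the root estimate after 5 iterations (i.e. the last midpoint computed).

g(-2) = -7 < 0, so the root lies in [-2, -1]
g(-1.5) = -2.75 < 0, so the root lies in [-1.5, -1]
g(-1.25) = -0.8125 < 0, so the root lies in [-1.25, -1]
g(-1.125) = 0.1094 > 0, so the root lies in [-1.25, -1.125]
g(-1.1875) = -0.3477 < 0, so the root lies in [-1.1875, -1.125]

-1.1875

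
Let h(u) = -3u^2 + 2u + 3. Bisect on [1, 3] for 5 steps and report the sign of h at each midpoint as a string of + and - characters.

--++-

u = 2 gives h = -5, negative; keep [1, 2]
u = 1.5 gives h = -0.75, negative; keep [1, 1.5]
u = 1.25 gives h = 0.8125, positive; keep [1.25, 1.5]
u = 1.375 gives h = 0.0781, positive; keep [1.375, 1.5]
u = 1.4375 gives h = -0.3242, negative; keep [1.375, 1.4375]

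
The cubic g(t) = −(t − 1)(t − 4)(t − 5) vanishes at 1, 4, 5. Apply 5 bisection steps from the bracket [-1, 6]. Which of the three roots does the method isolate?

1

t = 2.5 gives g = -5.625, negative; keep [-1, 2.5]
t = 0.75 gives g = 3.453125, positive; keep [0.75, 2.5]
t = 1.625 gives g = -5.009766, negative; keep [0.75, 1.625]
t = 1.1875 gives g = -2.0105, negative; keep [0.75, 1.1875]
t = 0.96875 gives g = 0.3819, positive; keep [0.96875, 1.1875]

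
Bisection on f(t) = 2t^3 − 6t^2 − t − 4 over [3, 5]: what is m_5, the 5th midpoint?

3.3125

m = 4, f(m) = 24 (+); new bracket [3, 4]
m = 3.5, f(m) = 4.75 (+); new bracket [3, 3.5]
m = 3.25, f(m) = -1.96875 (−); new bracket [3.25, 3.5]
m = 3.375, f(m) = 1.168 (+); new bracket [3.25, 3.375]
m = 3.3125, f(m) = -0.4546 (−); new bracket [3.3125, 3.375]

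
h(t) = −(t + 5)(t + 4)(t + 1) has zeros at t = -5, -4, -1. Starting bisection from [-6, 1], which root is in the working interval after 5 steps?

-1

m = -2.5, h(m) = 5.625 (+); new bracket [-2.5, 1]
m = -0.75, h(m) = -3.453125 (−); new bracket [-2.5, -0.75]
m = -1.625, h(m) = 5.009766 (+); new bracket [-1.625, -0.75]
m = -1.1875, h(m) = 2.0105 (+); new bracket [-1.1875, -0.75]
m = -0.96875, h(m) = -0.3819 (−); new bracket [-1.1875, -0.96875]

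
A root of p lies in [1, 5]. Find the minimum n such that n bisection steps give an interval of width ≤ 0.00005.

Width after n steps is 4/2^n. Need 2^n ≥ 4/0.00005 = 80000.
2^16 = 65536 < 80000 ≤ 2^17 = 131072, so n = 17.

17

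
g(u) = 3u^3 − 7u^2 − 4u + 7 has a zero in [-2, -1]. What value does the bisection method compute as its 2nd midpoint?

-1.25

m = -1.5, g(m) = -12.875 (−); new bracket [-1.5, -1]
m = -1.25, g(m) = -4.796875 (−); new bracket [-1.25, -1]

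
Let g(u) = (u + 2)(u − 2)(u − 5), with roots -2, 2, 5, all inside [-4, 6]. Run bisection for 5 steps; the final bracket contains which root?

-2

u = 1 gives g = 12, positive; keep [-4, 1]
u = -1.5 gives g = 11.375, positive; keep [-4, -1.5]
u = -2.75 gives g = -27.609375, negative; keep [-2.75, -1.5]
u = -2.125 gives g = -3.6738, negative; keep [-2.125, -1.5]
u = -1.8125 gives g = 4.8699, positive; keep [-2.125, -1.8125]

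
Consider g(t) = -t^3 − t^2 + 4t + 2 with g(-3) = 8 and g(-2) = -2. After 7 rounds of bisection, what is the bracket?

t = -2.5 gives g = 1.375, positive; keep [-2.5, -2]
t = -2.25 gives g = -0.671875, negative; keep [-2.5, -2.25]
t = -2.375 gives g = 0.255859, positive; keep [-2.375, -2.25]
t = -2.3125 gives g = -0.2312, negative; keep [-2.375, -2.3125]
t = -2.34375 gives g = 0.0064, positive; keep [-2.34375, -2.3125]
t = -2.328125 gives g = -0.1138, negative; keep [-2.34375, -2.328125]
t = -2.3359375 gives g = -0.0541, negative; keep [-2.34375, -2.3359375]

[-2.34375, -2.3359375]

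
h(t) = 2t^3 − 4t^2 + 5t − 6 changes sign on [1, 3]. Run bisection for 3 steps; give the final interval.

m = 2, h(m) = 4 (+); new bracket [1, 2]
m = 1.5, h(m) = -0.75 (−); new bracket [1.5, 2]
m = 1.75, h(m) = 1.21875 (+); new bracket [1.5, 1.75]

[1.5, 1.75]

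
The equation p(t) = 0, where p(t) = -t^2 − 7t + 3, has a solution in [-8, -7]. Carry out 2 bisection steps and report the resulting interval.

m = -7.5, p(m) = -0.75 (−); new bracket [-7.5, -7]
m = -7.25, p(m) = 1.1875 (+); new bracket [-7.5, -7.25]

[-7.5, -7.25]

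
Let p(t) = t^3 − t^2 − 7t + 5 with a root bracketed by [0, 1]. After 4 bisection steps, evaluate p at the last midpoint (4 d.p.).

m = 0.5, p(m) = 1.375 (+); new bracket [0.5, 1]
m = 0.75, p(m) = -0.390625 (−); new bracket [0.5, 0.75]
m = 0.625, p(m) = 0.478516 (+); new bracket [0.625, 0.75]
m = 0.6875, p(m) = 0.0398 (+); new bracket [0.6875, 0.75]

0.0398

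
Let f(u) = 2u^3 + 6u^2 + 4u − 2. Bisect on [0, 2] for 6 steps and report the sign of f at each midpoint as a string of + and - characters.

++-+-+

f(1) = 10 > 0, so the root lies in [0, 1]
f(0.5) = 1.75 > 0, so the root lies in [0, 0.5]
f(0.25) = -0.59375 < 0, so the root lies in [0.25, 0.5]
f(0.375) = 0.4492 > 0, so the root lies in [0.25, 0.375]
f(0.3125) = -0.103 < 0, so the root lies in [0.3125, 0.375]
f(0.34375) = 0.1652 > 0, so the root lies in [0.3125, 0.34375]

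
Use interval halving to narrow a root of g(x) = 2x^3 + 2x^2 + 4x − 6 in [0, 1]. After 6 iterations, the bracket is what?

m = 0.5, g(m) = -3.25 (−); new bracket [0.5, 1]
m = 0.75, g(m) = -1.03125 (−); new bracket [0.75, 1]
m = 0.875, g(m) = 0.371094 (+); new bracket [0.75, 0.875]
m = 0.8125, g(m) = -0.3569 (−); new bracket [0.8125, 0.875]
m = 0.84375, g(m) = 0.0002 (+); new bracket [0.8125, 0.84375]
m = 0.828125, g(m) = -0.1801 (−); new bracket [0.828125, 0.84375]

[0.828125, 0.84375]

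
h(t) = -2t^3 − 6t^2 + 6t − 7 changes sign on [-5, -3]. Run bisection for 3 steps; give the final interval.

h(-4) = 1 > 0, so the root lies in [-4, -3]
h(-3.5) = -15.75 < 0, so the root lies in [-4, -3.5]
h(-3.75) = -8.40625 < 0, so the root lies in [-4, -3.75]

[-4, -3.75]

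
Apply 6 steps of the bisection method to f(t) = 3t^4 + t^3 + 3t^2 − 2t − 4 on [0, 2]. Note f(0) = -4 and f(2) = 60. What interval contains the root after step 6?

midpoint 1: f = 1 > 0 → [0, 1]
midpoint 0.5: f = -3.9375 < 0 → [0.5, 1]
midpoint 0.75: f = -2.441406 < 0 → [0.75, 1]
midpoint 0.875: f = -1.0247 < 0 → [0.875, 1]
midpoint 0.9375: f = -0.0969 < 0 → [0.9375, 1]
midpoint 0.96875: f = 0.4293 > 0 → [0.9375, 0.96875]

[0.9375, 0.96875]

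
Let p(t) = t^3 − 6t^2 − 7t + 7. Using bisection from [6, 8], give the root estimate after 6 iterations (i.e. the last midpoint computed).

p(7) = 7 > 0, so the root lies in [6, 7]
p(6.5) = -17.375 < 0, so the root lies in [6.5, 7]
p(6.75) = -6.078125 < 0, so the root lies in [6.75, 7]
p(6.875) = 0.2324 > 0, so the root lies in [6.75, 6.875]
p(6.8125) = -2.9792 < 0, so the root lies in [6.8125, 6.875]
p(6.84375) = -1.3876 < 0, so the root lies in [6.84375, 6.875]

6.84375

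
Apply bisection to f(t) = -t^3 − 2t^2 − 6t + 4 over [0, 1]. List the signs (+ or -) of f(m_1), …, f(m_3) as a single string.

t = 0.5 gives f = 0.375, positive; keep [0.5, 1]
t = 0.75 gives f = -2.046875, negative; keep [0.5, 0.75]
t = 0.625 gives f = -0.775391, negative; keep [0.5, 0.625]

+--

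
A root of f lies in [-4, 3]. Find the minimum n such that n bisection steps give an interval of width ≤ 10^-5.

20

Width after n steps is 7/2^n. Need 2^n ≥ 7/10^-5 = 700000.
2^19 = 524288 < 700000 ≤ 2^20 = 1048576, so n = 20.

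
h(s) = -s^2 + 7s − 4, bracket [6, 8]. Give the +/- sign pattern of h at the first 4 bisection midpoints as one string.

--+-

s = 7 gives h = -4, negative; keep [6, 7]
s = 6.5 gives h = -0.75, negative; keep [6, 6.5]
s = 6.25 gives h = 0.6875, positive; keep [6.25, 6.5]
s = 6.375 gives h = -0.0156, negative; keep [6.25, 6.375]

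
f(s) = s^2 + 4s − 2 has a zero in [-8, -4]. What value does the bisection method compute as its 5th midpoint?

-4.375

s = -6 gives f = 10, positive; keep [-6, -4]
s = -5 gives f = 3, positive; keep [-5, -4]
s = -4.5 gives f = 0.25, positive; keep [-4.5, -4]
s = -4.25 gives f = -0.9375, negative; keep [-4.5, -4.25]
s = -4.375 gives f = -0.3594, negative; keep [-4.5, -4.375]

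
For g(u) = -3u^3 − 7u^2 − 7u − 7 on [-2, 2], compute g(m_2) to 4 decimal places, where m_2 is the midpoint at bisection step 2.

-4.0000

midpoint 0: g = -7 < 0 → [-2, 0]
midpoint -1: g = -4 < 0 → [-2, -1]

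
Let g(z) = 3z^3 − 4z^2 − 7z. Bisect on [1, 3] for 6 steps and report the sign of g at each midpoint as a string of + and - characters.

g(2) = -6 < 0, so the root lies in [2, 3]
g(2.5) = 4.375 > 0, so the root lies in [2, 2.5]
g(2.25) = -1.828125 < 0, so the root lies in [2.25, 2.5]
g(2.375) = 1.002 > 0, so the root lies in [2.25, 2.375]
g(2.3125) = -0.4788 < 0, so the root lies in [2.3125, 2.375]
g(2.34375) = 0.2449 > 0, so the root lies in [2.3125, 2.34375]

-+-+-+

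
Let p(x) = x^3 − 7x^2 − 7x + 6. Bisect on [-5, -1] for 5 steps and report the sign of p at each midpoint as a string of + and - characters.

---+-

x = -3 gives p = -63, negative; keep [-3, -1]
x = -2 gives p = -16, negative; keep [-2, -1]
x = -1.5 gives p = -2.625, negative; keep [-1.5, -1]
x = -1.25 gives p = 1.8594, positive; keep [-1.5, -1.25]
x = -1.375 gives p = -0.209, negative; keep [-1.375, -1.25]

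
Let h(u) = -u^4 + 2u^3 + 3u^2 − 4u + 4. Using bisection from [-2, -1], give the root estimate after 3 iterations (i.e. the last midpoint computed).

h(-1.5) = 4.9375 > 0, so the root lies in [-2, -1.5]
h(-1.75) = 0.089844 > 0, so the root lies in [-2, -1.75]
h(-1.875) = -3.496338 < 0, so the root lies in [-1.875, -1.75]

-1.875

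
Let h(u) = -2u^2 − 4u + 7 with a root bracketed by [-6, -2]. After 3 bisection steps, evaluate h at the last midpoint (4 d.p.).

-3.5000

m = -4, h(m) = -9 (−); new bracket [-4, -2]
m = -3, h(m) = 1 (+); new bracket [-4, -3]
m = -3.5, h(m) = -3.5 (−); new bracket [-3.5, -3]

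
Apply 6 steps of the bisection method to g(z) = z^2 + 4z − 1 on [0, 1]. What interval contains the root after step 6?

g(0.5) = 1.25 > 0, so the root lies in [0, 0.5]
g(0.25) = 0.0625 > 0, so the root lies in [0, 0.25]
g(0.125) = -0.484375 < 0, so the root lies in [0.125, 0.25]
g(0.1875) = -0.2148 < 0, so the root lies in [0.1875, 0.25]
g(0.21875) = -0.0771 < 0, so the root lies in [0.21875, 0.25]
g(0.234375) = -0.0076 < 0, so the root lies in [0.234375, 0.25]

[0.234375, 0.25]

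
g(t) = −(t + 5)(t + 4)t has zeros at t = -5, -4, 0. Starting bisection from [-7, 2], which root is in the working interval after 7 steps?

t = -2.5 gives g = 9.375, positive; keep [-2.5, 2]
t = -0.25 gives g = 4.453125, positive; keep [-0.25, 2]
t = 0.875 gives g = -25.060547, negative; keep [-0.25, 0.875]
t = 0.3125 gives g = -7.1594, negative; keep [-0.25, 0.3125]
t = 0.03125 gives g = -0.6338, negative; keep [-0.25, 0.03125]
t = -0.109375 gives g = 2.0811, positive; keep [-0.109375, 0.03125]
t = -0.0390625 gives g = 0.7676, positive; keep [-0.0390625, 0.03125]

0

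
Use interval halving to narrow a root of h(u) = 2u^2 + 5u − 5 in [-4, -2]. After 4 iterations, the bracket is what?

u = -3 gives h = -2, negative; keep [-4, -3]
u = -3.5 gives h = 2, positive; keep [-3.5, -3]
u = -3.25 gives h = -0.125, negative; keep [-3.5, -3.25]
u = -3.375 gives h = 0.9062, positive; keep [-3.375, -3.25]

[-3.375, -3.25]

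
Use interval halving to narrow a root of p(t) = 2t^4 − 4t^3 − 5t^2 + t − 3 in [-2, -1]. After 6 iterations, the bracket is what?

[-1.21875, -1.203125]

midpoint -1.5: p = 7.875 > 0 → [-1.5, -1]
midpoint -1.25: p = 0.632812 > 0 → [-1.25, -1]
midpoint -1.125: p = -1.554199 < 0 → [-1.25, -1.125]
midpoint -1.1875: p = -0.563 < 0 → [-1.25, -1.1875]
midpoint -1.21875: p = 0.0081 > 0 → [-1.21875, -1.1875]
midpoint -1.203125: p = -0.284 < 0 → [-1.21875, -1.203125]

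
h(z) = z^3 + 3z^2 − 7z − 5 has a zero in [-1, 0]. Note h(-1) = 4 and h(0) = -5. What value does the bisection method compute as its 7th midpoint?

-0.5859375

z = -0.5 gives h = -0.875, negative; keep [-1, -0.5]
z = -0.75 gives h = 1.515625, positive; keep [-0.75, -0.5]
z = -0.625 gives h = 0.302734, positive; keep [-0.625, -0.5]
z = -0.5625 gives h = -0.2913, negative; keep [-0.625, -0.5625]
z = -0.59375 gives h = 0.0045, positive; keep [-0.59375, -0.5625]
z = -0.578125 gives h = -0.1437, negative; keep [-0.59375, -0.578125]
z = -0.5859375 gives h = -0.0696, negative; keep [-0.59375, -0.5859375]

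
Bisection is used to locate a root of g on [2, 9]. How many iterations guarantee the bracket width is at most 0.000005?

Width after n steps is 7/2^n. Need 2^n ≥ 7/0.000005 = 1400000.
2^20 = 1048576 < 1400000 ≤ 2^21 = 2097152, so n = 21.

21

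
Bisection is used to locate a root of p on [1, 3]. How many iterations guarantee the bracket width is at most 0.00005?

Width after n steps is 2/2^n. Need 2^n ≥ 2/0.00005 = 40000.
2^15 = 32768 < 40000 ≤ 2^16 = 65536, so n = 16.

16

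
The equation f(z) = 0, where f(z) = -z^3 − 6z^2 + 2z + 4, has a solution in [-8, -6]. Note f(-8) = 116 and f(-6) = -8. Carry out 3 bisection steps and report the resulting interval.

m = -7, f(m) = 39 (+); new bracket [-7, -6]
m = -6.5, f(m) = 12.125 (+); new bracket [-6.5, -6]
m = -6.25, f(m) = 1.265625 (+); new bracket [-6.25, -6]

[-6.25, -6]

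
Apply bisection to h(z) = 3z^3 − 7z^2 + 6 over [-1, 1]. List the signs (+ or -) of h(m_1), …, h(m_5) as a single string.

h(0) = 6 > 0, so the root lies in [-1, 0]
h(-0.5) = 3.875 > 0, so the root lies in [-1, -0.5]
h(-0.75) = 0.796875 > 0, so the root lies in [-1, -0.75]
h(-0.875) = -1.3691 < 0, so the root lies in [-0.875, -0.75]
h(-0.8125) = -0.2302 < 0, so the root lies in [-0.8125, -0.75]

+++--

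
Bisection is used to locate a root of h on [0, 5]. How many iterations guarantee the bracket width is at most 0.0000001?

26

Width after n steps is 5/2^n. Need 2^n ≥ 5/0.0000001 = 50000000.
2^25 = 33554432 < 50000000 ≤ 2^26 = 67108864, so n = 26.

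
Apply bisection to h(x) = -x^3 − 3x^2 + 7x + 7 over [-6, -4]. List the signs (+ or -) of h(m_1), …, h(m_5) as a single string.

++-++

m = -5, h(m) = 22 (+); new bracket [-5, -4]
m = -4.5, h(m) = 5.875 (+); new bracket [-4.5, -4]
m = -4.25, h(m) = -0.171875 (−); new bracket [-4.5, -4.25]
m = -4.375, h(m) = 2.6934 (+); new bracket [-4.375, -4.25]
m = -4.3125, h(m) = 1.2219 (+); new bracket [-4.3125, -4.25]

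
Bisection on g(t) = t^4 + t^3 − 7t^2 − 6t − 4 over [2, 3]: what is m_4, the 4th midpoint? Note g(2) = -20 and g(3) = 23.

midpoint 2.5: g = -8.0625 < 0 → [2.5, 3]
midpoint 2.75: g = 4.550781 > 0 → [2.5, 2.75]
midpoint 2.625: g = -2.415771 < 0 → [2.625, 2.75]
midpoint 2.6875: g = 0.8941 > 0 → [2.625, 2.6875]

2.6875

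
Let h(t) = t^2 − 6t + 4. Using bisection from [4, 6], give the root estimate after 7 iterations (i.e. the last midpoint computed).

h(5) = -1 < 0, so the root lies in [5, 6]
h(5.5) = 1.25 > 0, so the root lies in [5, 5.5]
h(5.25) = 0.0625 > 0, so the root lies in [5, 5.25]
h(5.125) = -0.4844 < 0, so the root lies in [5.125, 5.25]
h(5.1875) = -0.2148 < 0, so the root lies in [5.1875, 5.25]
h(5.21875) = -0.0771 < 0, so the root lies in [5.21875, 5.25]
h(5.234375) = -0.0076 < 0, so the root lies in [5.234375, 5.25]

5.234375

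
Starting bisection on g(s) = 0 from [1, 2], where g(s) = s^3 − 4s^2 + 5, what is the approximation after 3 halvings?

1.375

m = 1.5, g(m) = -0.625 (−); new bracket [1, 1.5]
m = 1.25, g(m) = 0.703125 (+); new bracket [1.25, 1.5]
m = 1.375, g(m) = 0.037109 (+); new bracket [1.375, 1.5]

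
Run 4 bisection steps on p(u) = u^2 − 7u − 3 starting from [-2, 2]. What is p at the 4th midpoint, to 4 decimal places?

-1.1875

p(0) = -3 < 0, so the root lies in [-2, 0]
p(-1) = 5 > 0, so the root lies in [-1, 0]
p(-0.5) = 0.75 > 0, so the root lies in [-0.5, 0]
p(-0.25) = -1.1875 < 0, so the root lies in [-0.5, -0.25]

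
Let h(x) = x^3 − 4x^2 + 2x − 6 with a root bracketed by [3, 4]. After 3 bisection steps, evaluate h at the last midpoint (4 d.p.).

-0.1270

midpoint 3.5: h = -5.125 < 0 → [3.5, 4]
midpoint 3.75: h = -2.015625 < 0 → [3.75, 4]
midpoint 3.875: h = -0.126953 < 0 → [3.875, 4]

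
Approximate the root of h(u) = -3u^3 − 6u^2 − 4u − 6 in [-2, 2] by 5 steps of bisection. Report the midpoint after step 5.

m = 0, h(m) = -6 (−); new bracket [-2, 0]
m = -1, h(m) = -5 (−); new bracket [-2, -1]
m = -1.5, h(m) = -3.375 (−); new bracket [-2, -1.5]
m = -1.75, h(m) = -1.2969 (−); new bracket [-2, -1.75]
m = -1.875, h(m) = 0.1816 (+); new bracket [-1.875, -1.75]

-1.875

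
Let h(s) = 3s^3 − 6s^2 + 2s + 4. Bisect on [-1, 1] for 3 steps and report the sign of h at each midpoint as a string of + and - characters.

++-

s = 0 gives h = 4, positive; keep [-1, 0]
s = -0.5 gives h = 1.125, positive; keep [-1, -0.5]
s = -0.75 gives h = -2.140625, negative; keep [-0.75, -0.5]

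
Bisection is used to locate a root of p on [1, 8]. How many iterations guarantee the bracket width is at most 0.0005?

Width after n steps is 7/2^n. Need 2^n ≥ 7/0.0005 = 14000.
2^13 = 8192 < 14000 ≤ 2^14 = 16384, so n = 14.

14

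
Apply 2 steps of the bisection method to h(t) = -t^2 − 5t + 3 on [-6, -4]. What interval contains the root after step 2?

midpoint -5: h = 3 > 0 → [-6, -5]
midpoint -5.5: h = 0.25 > 0 → [-6, -5.5]

[-6, -5.5]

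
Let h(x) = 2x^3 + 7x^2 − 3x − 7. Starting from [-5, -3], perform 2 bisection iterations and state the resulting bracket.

[-4, -3.5]

midpoint -4: h = -11 < 0 → [-4, -3]
midpoint -3.5: h = 3.5 > 0 → [-4, -3.5]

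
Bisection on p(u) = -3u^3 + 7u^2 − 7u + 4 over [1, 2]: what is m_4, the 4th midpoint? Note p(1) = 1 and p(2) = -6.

1.3125

u = 1.5 gives p = -0.875, negative; keep [1, 1.5]
u = 1.25 gives p = 0.328125, positive; keep [1.25, 1.5]
u = 1.375 gives p = -0.189453, negative; keep [1.25, 1.375]
u = 1.3125 gives p = 0.0881, positive; keep [1.3125, 1.375]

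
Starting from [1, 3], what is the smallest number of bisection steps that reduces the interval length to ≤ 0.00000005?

26

Width after n steps is 2/2^n. Need 2^n ≥ 2/0.00000005 = 40000000.
2^25 = 33554432 < 40000000 ≤ 2^26 = 67108864, so n = 26.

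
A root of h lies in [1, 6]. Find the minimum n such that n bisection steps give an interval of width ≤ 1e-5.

Width after n steps is 5/2^n. Need 2^n ≥ 5/1e-5 = 500000.
2^18 = 262144 < 500000 ≤ 2^19 = 524288, so n = 19.

19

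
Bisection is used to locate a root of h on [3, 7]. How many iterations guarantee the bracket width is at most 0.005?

Width after n steps is 4/2^n. Need 2^n ≥ 4/0.005 = 800.
2^9 = 512 < 800 ≤ 2^10 = 1024, so n = 10.

10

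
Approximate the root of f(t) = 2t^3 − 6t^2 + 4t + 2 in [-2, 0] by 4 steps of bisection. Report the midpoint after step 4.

m = -1, f(m) = -10 (−); new bracket [-1, 0]
m = -0.5, f(m) = -1.75 (−); new bracket [-0.5, 0]
m = -0.25, f(m) = 0.59375 (+); new bracket [-0.5, -0.25]
m = -0.375, f(m) = -0.4492 (−); new bracket [-0.375, -0.25]

-0.375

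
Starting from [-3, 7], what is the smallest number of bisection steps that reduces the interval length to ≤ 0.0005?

Width after n steps is 10/2^n. Need 2^n ≥ 10/0.0005 = 20000.
2^14 = 16384 < 20000 ≤ 2^15 = 32768, so n = 15.

15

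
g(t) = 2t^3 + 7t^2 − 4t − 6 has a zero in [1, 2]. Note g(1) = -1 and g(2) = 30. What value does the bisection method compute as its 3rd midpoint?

m = 1.5, g(m) = 10.5 (+); new bracket [1, 1.5]
m = 1.25, g(m) = 3.84375 (+); new bracket [1, 1.25]
m = 1.125, g(m) = 1.207031 (+); new bracket [1, 1.125]

1.125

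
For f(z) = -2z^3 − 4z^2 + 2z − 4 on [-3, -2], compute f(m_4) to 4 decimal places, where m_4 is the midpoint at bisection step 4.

midpoint -2.5: f = -2.75 < 0 → [-3, -2.5]
midpoint -2.75: f = 1.84375 > 0 → [-2.75, -2.5]
midpoint -2.625: f = -0.636719 < 0 → [-2.75, -2.625]
midpoint -2.6875: f = 0.5562 > 0 → [-2.6875, -2.625]

0.5562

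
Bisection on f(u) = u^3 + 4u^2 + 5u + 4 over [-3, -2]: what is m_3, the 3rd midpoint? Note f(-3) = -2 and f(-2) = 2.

-2.625

f(-2.5) = 0.875 > 0, so the root lies in [-3, -2.5]
f(-2.75) = -0.296875 < 0, so the root lies in [-2.75, -2.5]
f(-2.625) = 0.349609 > 0, so the root lies in [-2.75, -2.625]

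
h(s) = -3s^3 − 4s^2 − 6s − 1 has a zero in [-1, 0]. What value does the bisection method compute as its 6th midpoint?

-0.171875

midpoint -0.5: h = 1.375 > 0 → [-0.5, 0]
midpoint -0.25: h = 0.296875 > 0 → [-0.25, 0]
midpoint -0.125: h = -0.306641 < 0 → [-0.25, -0.125]
midpoint -0.1875: h = 0.0042 > 0 → [-0.1875, -0.125]
midpoint -0.15625: h = -0.1487 < 0 → [-0.1875, -0.15625]
midpoint -0.171875: h = -0.0717 < 0 → [-0.1875, -0.171875]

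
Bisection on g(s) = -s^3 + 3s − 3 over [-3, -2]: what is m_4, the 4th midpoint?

-2.0625

g(-2.5) = 5.125 > 0, so the root lies in [-2.5, -2]
g(-2.25) = 1.640625 > 0, so the root lies in [-2.25, -2]
g(-2.125) = 0.220703 > 0, so the root lies in [-2.125, -2]
g(-2.0625) = -0.4138 < 0, so the root lies in [-2.125, -2.0625]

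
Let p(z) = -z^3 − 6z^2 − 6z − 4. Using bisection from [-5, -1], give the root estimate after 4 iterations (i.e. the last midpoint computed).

-4.75

midpoint -3: p = -13 < 0 → [-5, -3]
midpoint -4: p = -12 < 0 → [-5, -4]
midpoint -4.5: p = -7.375 < 0 → [-5, -4.5]
midpoint -4.75: p = -3.7031 < 0 → [-5, -4.75]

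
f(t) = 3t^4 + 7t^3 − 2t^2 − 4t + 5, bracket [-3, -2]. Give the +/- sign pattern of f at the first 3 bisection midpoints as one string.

midpoint -2.5: f = 10.3125 > 0 → [-2.5, -2]
midpoint -2.25: f = 1.027344 > 0 → [-2.25, -2]
midpoint -2.125: f = -1.528564 < 0 → [-2.25, -2.125]

++-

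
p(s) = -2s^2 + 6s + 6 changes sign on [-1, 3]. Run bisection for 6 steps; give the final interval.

[-0.8125, -0.75]

midpoint 1: p = 10 > 0 → [-1, 1]
midpoint 0: p = 6 > 0 → [-1, 0]
midpoint -0.5: p = 2.5 > 0 → [-1, -0.5]
midpoint -0.75: p = 0.375 > 0 → [-1, -0.75]
midpoint -0.875: p = -0.7812 < 0 → [-0.875, -0.75]
midpoint -0.8125: p = -0.1953 < 0 → [-0.8125, -0.75]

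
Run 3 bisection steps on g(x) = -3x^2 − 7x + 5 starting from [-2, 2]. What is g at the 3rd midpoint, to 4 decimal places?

0.7500

midpoint 0: g = 5 > 0 → [0, 2]
midpoint 1: g = -5 < 0 → [0, 1]
midpoint 0.5: g = 0.75 > 0 → [0.5, 1]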